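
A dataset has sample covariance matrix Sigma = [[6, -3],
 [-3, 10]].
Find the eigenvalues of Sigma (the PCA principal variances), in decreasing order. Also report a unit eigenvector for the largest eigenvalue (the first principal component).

Step 1 — characteristic polynomial of 2×2 Sigma:
  det(Sigma - λI) = λ² - trace · λ + det = 0.
  trace = 6 + 10 = 16, det = 6·10 - (-3)² = 51.
Step 2 — discriminant:
  Δ = trace² - 4·det = 256 - 204 = 52.
Step 3 — eigenvalues:
  λ = (trace ± √Δ)/2 = (16 ± 7.2111)/2,
  λ_1 = 11.6056,  λ_2 = 4.3944.

Step 4 — unit eigenvector for λ_1: solve (Sigma - λ_1 I)v = 0. First row:
  (6 - 11.6056)·v_x + (-3)·v_y = 0, i.e. (-5.6056)·v_x + (-3)·v_y = 0,
  so v ∝ (b, λ_1 - a) = (-3, 5.6056); multiply by -1 so the first entry is positive: u = (3, -5.6056).
  ||u|| = √((3)² + (-5.6056)²) = √(40.4222) ≈ 6.3578,
  v_1 = u/||u|| ≈ (0.4719, -0.8817) (||v_1|| = 1).

λ_1 = 11.6056,  λ_2 = 4.3944;  v_1 ≈ (0.4719, -0.8817)


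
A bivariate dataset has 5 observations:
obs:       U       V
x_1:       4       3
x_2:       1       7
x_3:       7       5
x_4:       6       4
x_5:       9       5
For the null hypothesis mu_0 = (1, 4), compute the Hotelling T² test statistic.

Step 1 — sample mean vector:
  mean(U) = (4 + 1 + 7 + 6 + 9) / 5 = 27/5 = 5.4
  mean(V) = (3 + 7 + 5 + 4 + 5) / 5 = 24/5 = 4.8
  x̄ = (5.4, 4.8),  deviation x̄ - mu_0 = (5.4, 4.8) - (1, 4) = (4.4, 0.8).

Step 2 — sample covariance matrix, S[i,j] = (1/(n-1)) · Σ_k (x_{k,i} - mean_i) · (x_{k,j} - mean_j), divisor n-1 = 4:
  S[U,U] = ((-1.4)·(-1.4) + (-4.4)·(-4.4) + (1.6)·(1.6) + (0.6)·(0.6) + (3.6)·(3.6)) / 4 = 37.2/4 = 9.3
  S[U,V] = ((-1.4)·(-1.8) + (-4.4)·(2.2) + (1.6)·(0.2) + (0.6)·(-0.8) + (3.6)·(0.2)) / 4 = -6.6/4 = -1.65
  S[V,V] = ((-1.8)·(-1.8) + (2.2)·(2.2) + (0.2)·(0.2) + (-0.8)·(-0.8) + (0.2)·(0.2)) / 4 = 8.8/4 = 2.2
  S = [[9.3, -1.65],
 [-1.65, 2.2]].

Step 3 — invert S. det(S) = 9.3·2.2 - (-1.65)² = 17.7375.
  S^{-1} = (1/det) · [[d, -b], [-b, a]] = [[0.124, 0.093],
 [0.093, 0.5243]].

Step 4 — quadratic form (x̄ - mu_0)^T · S^{-1} · (x̄ - mu_0):
  S^{-1} · (x̄ - mu_0) = (0.6202, 0.8288),
  (x̄ - mu_0)^T · [...] = (4.4)·(0.6202) + (0.8)·(0.8288) = 3.3917.

Step 5 — scale by n: T² = 5 · 3.3917 = 16.9584.

T² ≈ 16.9584


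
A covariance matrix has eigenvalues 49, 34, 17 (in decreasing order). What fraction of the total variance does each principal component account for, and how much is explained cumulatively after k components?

Step 1 — total variance = trace(Sigma) = Σ λ_i = 49 + 34 + 17 = 100.

Step 2 — fraction explained by component i = λ_i / Σ λ:
  PC1: 49/100 = 0.49
  PC2: 34/100 = 0.34
  PC3: 17/100 = 0.17

Step 3 — cumulative fraction after k components = (λ_1 + ... + λ_k) / Σ λ:
  k = 1: 49/100 = 0.49
  k = 2: (49 + 34)/100 = 83/100 = 0.83
  k = 3: (49 + 34 + 17)/100 = 100/100 = 1

Summary (fraction, with percent):

explained: PC1 0.49 (49%), PC2 0.34 (34%), PC3 0.17 (17%);  cumulative: 0.49, 0.83, 1


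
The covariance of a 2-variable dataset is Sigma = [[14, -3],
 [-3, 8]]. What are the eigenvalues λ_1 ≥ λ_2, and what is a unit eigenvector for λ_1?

Step 1 — characteristic polynomial of 2×2 Sigma:
  det(Sigma - λI) = λ² - trace · λ + det = 0.
  trace = 14 + 8 = 22, det = 14·8 - (-3)² = 103.
Step 2 — discriminant:
  Δ = trace² - 4·det = 484 - 412 = 72.
Step 3 — eigenvalues:
  λ = (trace ± √Δ)/2 = (22 ± 8.4853)/2,
  λ_1 = 15.2426,  λ_2 = 6.7574.

Step 4 — unit eigenvector for λ_1: solve (Sigma - λ_1 I)v = 0. First row:
  (14 - 15.2426)·v_x + (-3)·v_y = 0, i.e. (-1.2426)·v_x + (-3)·v_y = 0,
  so v ∝ (b, λ_1 - a) = (-3, 1.2426); multiply by -1 so the first entry is positive: u = (3, -1.2426).
  ||u|| = √((3)² + (-1.2426)²) = √(10.5442) ≈ 3.2472,
  v_1 = u/||u|| ≈ (0.9239, -0.3827) (||v_1|| = 1).

λ_1 = 15.2426,  λ_2 = 6.7574;  v_1 ≈ (0.9239, -0.3827)


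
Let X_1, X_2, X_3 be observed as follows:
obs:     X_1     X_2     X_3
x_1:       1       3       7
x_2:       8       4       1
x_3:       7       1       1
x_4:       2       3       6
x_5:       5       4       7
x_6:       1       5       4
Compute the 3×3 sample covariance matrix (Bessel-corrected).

Step 1 — column means:
  mean(X_1) = (1 + 8 + 7 + 2 + 5 + 1) / 6 = 24/6 = 4
  mean(X_2) = (3 + 4 + 1 + 3 + 4 + 5) / 6 = 20/6 = 3.3333
  mean(X_3) = (7 + 1 + 1 + 6 + 7 + 4) / 6 = 26/6 = 4.3333

Step 2 — sample covariance S[i,j] = (1/(n-1)) · Σ_k (x_{k,i} - mean_i) · (x_{k,j} - mean_j), with n-1 = 5.
  S[X_1,X_1] = ((-3)·(-3) + (4)·(4) + (3)·(3) + (-2)·(-2) + (1)·(1) + (-3)·(-3)) / 5 = 48/5 = 9.6
  S[X_1,X_2] = ((-3)·(-0.3333) + (4)·(0.6667) + (3)·(-2.3333) + (-2)·(-0.3333) + (1)·(0.6667) + (-3)·(1.6667)) / 5 = -7/5 = -1.4
  S[X_1,X_3] = ((-3)·(2.6667) + (4)·(-3.3333) + (3)·(-3.3333) + (-2)·(1.6667) + (1)·(2.6667) + (-3)·(-0.3333)) / 5 = -31/5 = -6.2
  S[X_2,X_2] = ((-0.3333)·(-0.3333) + (0.6667)·(0.6667) + (-2.3333)·(-2.3333) + (-0.3333)·(-0.3333) + (0.6667)·(0.6667) + (1.6667)·(1.6667)) / 5 = 9.3333/5 = 1.8667
  S[X_2,X_3] = ((-0.3333)·(2.6667) + (0.6667)·(-3.3333) + (-2.3333)·(-3.3333) + (-0.3333)·(1.6667) + (0.6667)·(2.6667) + (1.6667)·(-0.3333)) / 5 = 5.3333/5 = 1.0667
  S[X_3,X_3] = ((2.6667)·(2.6667) + (-3.3333)·(-3.3333) + (-3.3333)·(-3.3333) + (1.6667)·(1.6667) + (2.6667)·(2.6667) + (-0.3333)·(-0.3333)) / 5 = 39.3333/5 = 7.8667

S is symmetric (S[j,i] = S[i,j]). Assembling:

S = [[9.6, -1.4, -6.2],
 [-1.4, 1.8667, 1.0667],
 [-6.2, 1.0667, 7.8667]]


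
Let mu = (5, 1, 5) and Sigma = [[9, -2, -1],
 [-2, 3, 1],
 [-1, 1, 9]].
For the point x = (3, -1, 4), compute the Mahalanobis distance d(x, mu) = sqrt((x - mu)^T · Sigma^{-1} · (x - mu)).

Step 1 — centre the observation: (x - mu) = (-2, -2, -1).

Step 2 — invert Sigma (cofactor / det for 3×3, or solve directly):
  Sigma^{-1} = [[0.1307, 0.0854, 0.005],
 [0.0854, 0.402, -0.0352],
 [0.005, -0.0352, 0.1156]].

Step 3 — form the quadratic (x - mu)^T · Sigma^{-1} · (x - mu):
  Sigma^{-1} · (x - mu) = (-0.4372, -0.9397, -0.0553).
  (x - mu)^T · [Sigma^{-1} · (x - mu)] = (-2)·(-0.4372) + (-2)·(-0.9397) + (-1)·(-0.0553) = 2.809.

Step 4 — take square root: d = √(2.809) ≈ 1.676.

d(x, mu) = √(2.809) ≈ 1.676


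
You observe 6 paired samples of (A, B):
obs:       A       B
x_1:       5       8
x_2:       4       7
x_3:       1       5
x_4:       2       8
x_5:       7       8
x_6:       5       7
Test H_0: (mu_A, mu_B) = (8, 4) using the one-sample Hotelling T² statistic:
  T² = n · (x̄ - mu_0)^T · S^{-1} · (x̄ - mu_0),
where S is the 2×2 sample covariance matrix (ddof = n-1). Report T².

Step 1 — sample mean vector:
  mean(A) = (5 + 4 + 1 + 2 + 7 + 5) / 6 = 24/6 = 4
  mean(B) = (8 + 7 + 5 + 8 + 8 + 7) / 6 = 43/6 = 7.1667
  x̄ = (4, 7.1667),  deviation x̄ - mu_0 = (4, 7.1667) - (8, 4) = (-4, 3.1667).

Step 2 — sample covariance matrix, S[i,j] = (1/(n-1)) · Σ_k (x_{k,i} - mean_i) · (x_{k,j} - mean_j), divisor n-1 = 5:
  S[A,A] = ((1)·(1) + (0)·(0) + (-3)·(-3) + (-2)·(-2) + (3)·(3) + (1)·(1)) / 5 = 24/5 = 4.8
  S[A,B] = ((1)·(0.8333) + (0)·(-0.1667) + (-3)·(-2.1667) + (-2)·(0.8333) + (3)·(0.8333) + (1)·(-0.1667)) / 5 = 8/5 = 1.6
  S[B,B] = ((0.8333)·(0.8333) + (-0.1667)·(-0.1667) + (-2.1667)·(-2.1667) + (0.8333)·(0.8333) + (0.8333)·(0.8333) + (-0.1667)·(-0.1667)) / 5 = 6.8333/5 = 1.3667
  S = [[4.8, 1.6],
 [1.6, 1.3667]].

Step 3 — invert S. det(S) = 4.8·1.3667 - (1.6)² = 4.
  S^{-1} = (1/det) · [[d, -b], [-b, a]] = [[0.3417, -0.4],
 [-0.4, 1.2]].

Step 4 — quadratic form (x̄ - mu_0)^T · S^{-1} · (x̄ - mu_0):
  S^{-1} · (x̄ - mu_0) = (-2.6333, 5.4),
  (x̄ - mu_0)^T · [...] = (-4)·(-2.6333) + (3.1667)·(5.4) = 27.6333.

Step 5 — scale by n: T² = 6 · 27.6333 = 165.8.

T² ≈ 165.8


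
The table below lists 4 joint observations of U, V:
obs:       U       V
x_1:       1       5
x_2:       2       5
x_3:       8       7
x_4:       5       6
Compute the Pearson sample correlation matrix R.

Step 1 — column means:
  mean(U) = (1 + 2 + 8 + 5) / 4 = 16/4 = 4
  mean(V) = (5 + 5 + 7 + 6) / 4 = 23/4 = 5.75

Step 2 — sample variances and covariances s[i,j] = (1/(n-1)) · Σ_k (x_{k,i} - mean_i) · (x_{k,j} - mean_j), with n-1 = 3:
  s[U,U] = ((-3)·(-3) + (-2)·(-2) + (4)·(4) + (1)·(1)) / 3 = 30/3 = 10
  s[U,V] = ((-3)·(-0.75) + (-2)·(-0.75) + (4)·(1.25) + (1)·(0.25)) / 3 = 9/3 = 3
  s[V,V] = ((-0.75)·(-0.75) + (-0.75)·(-0.75) + (1.25)·(1.25) + (0.25)·(0.25)) / 3 = 2.75/3 = 0.9167
  Sample standard deviations s_i = √(s[i,i]):
  s(U) = √(10) = 3.1623
  s(V) = √(0.9167) = 0.9574

Step 3 — r_{ij} = s_{ij} / (s_i · s_j):
  r[U,U] = 1 (diagonal).
  r[U,V] = 3 / (3.1623 · 0.9574) = 3 / 3.0277 = 0.9909
  r[V,V] = 1 (diagonal).

R is symmetric with unit diagonal. Assembling:

R = [[1, 0.9909],
 [0.9909, 1]]


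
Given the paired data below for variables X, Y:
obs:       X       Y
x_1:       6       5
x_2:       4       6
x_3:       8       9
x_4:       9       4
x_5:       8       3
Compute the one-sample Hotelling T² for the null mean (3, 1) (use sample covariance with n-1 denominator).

Step 1 — sample mean vector:
  mean(X) = (6 + 4 + 8 + 9 + 8) / 5 = 35/5 = 7
  mean(Y) = (5 + 6 + 9 + 4 + 3) / 5 = 27/5 = 5.4
  x̄ = (7, 5.4),  deviation x̄ - mu_0 = (7, 5.4) - (3, 1) = (4, 4.4).

Step 2 — sample covariance matrix, S[i,j] = (1/(n-1)) · Σ_k (x_{k,i} - mean_i) · (x_{k,j} - mean_j), divisor n-1 = 4:
  S[X,X] = ((-1)·(-1) + (-3)·(-3) + (1)·(1) + (2)·(2) + (1)·(1)) / 4 = 16/4 = 4
  S[X,Y] = ((-1)·(-0.4) + (-3)·(0.6) + (1)·(3.6) + (2)·(-1.4) + (1)·(-2.4)) / 4 = -3/4 = -0.75
  S[Y,Y] = ((-0.4)·(-0.4) + (0.6)·(0.6) + (3.6)·(3.6) + (-1.4)·(-1.4) + (-2.4)·(-2.4)) / 4 = 21.2/4 = 5.3
  S = [[4, -0.75],
 [-0.75, 5.3]].

Step 3 — invert S. det(S) = 4·5.3 - (-0.75)² = 20.6375.
  S^{-1} = (1/det) · [[d, -b], [-b, a]] = [[0.2568, 0.0363],
 [0.0363, 0.1938]].

Step 4 — quadratic form (x̄ - mu_0)^T · S^{-1} · (x̄ - mu_0):
  S^{-1} · (x̄ - mu_0) = (1.1872, 0.9982),
  (x̄ - mu_0)^T · [...] = (4)·(1.1872) + (4.4)·(0.9982) = 9.1406.

Step 5 — scale by n: T² = 5 · 9.1406 = 45.7032.

T² ≈ 45.7032


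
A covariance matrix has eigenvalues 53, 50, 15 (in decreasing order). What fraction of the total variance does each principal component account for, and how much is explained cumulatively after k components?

Step 1 — total variance = trace(Sigma) = Σ λ_i = 53 + 50 + 15 = 118.

Step 2 — fraction explained by component i = λ_i / Σ λ:
  PC1: 53/118 = 0.4492
  PC2: 50/118 = 0.4237
  PC3: 15/118 = 0.1271

Step 3 — cumulative fraction after k components = (λ_1 + ... + λ_k) / Σ λ:
  k = 1: 53/118 = 0.4492
  k = 2: (53 + 50)/118 = 103/118 = 0.8729
  k = 3: (53 + 50 + 15)/118 = 118/118 = 1

Summary (fraction, with percent):

explained: PC1 0.4492 (44.92%), PC2 0.4237 (42.37%), PC3 0.1271 (12.71%);  cumulative: 0.4492, 0.8729, 1


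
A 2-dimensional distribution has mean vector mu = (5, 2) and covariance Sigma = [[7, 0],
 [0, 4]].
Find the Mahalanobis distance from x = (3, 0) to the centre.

Step 1 — centre the observation: (x - mu) = (-2, -2).

Step 2 — invert Sigma. det(Sigma) = 7·4 - (0)² = 28.
  Sigma^{-1} = (1/det) · [[d, -b], [-b, a]] = [[0.1429, 0],
 [0, 0.25]].

Step 3 — form the quadratic (x - mu)^T · Sigma^{-1} · (x - mu):
  Sigma^{-1} · (x - mu) = (-0.2857, -0.5).
  (x - mu)^T · [Sigma^{-1} · (x - mu)] = (-2)·(-0.2857) + (-2)·(-0.5) = 1.5714.

Step 4 — take square root: d = √(1.5714) ≈ 1.2536.

d(x, mu) = √(1.5714) ≈ 1.2536


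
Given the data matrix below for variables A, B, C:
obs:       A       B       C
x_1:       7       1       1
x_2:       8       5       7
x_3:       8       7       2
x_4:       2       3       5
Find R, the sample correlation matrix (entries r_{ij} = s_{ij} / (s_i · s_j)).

Step 1 — column means:
  mean(A) = (7 + 8 + 8 + 2) / 4 = 25/4 = 6.25
  mean(B) = (1 + 5 + 7 + 3) / 4 = 16/4 = 4
  mean(C) = (1 + 7 + 2 + 5) / 4 = 15/4 = 3.75

Step 2 — sample variances and covariances s[i,j] = (1/(n-1)) · Σ_k (x_{k,i} - mean_i) · (x_{k,j} - mean_j), with n-1 = 3:
  s[A,A] = ((0.75)·(0.75) + (1.75)·(1.75) + (1.75)·(1.75) + (-4.25)·(-4.25)) / 3 = 24.75/3 = 8.25
  s[A,B] = ((0.75)·(-3) + (1.75)·(1) + (1.75)·(3) + (-4.25)·(-1)) / 3 = 9/3 = 3
  s[A,C] = ((0.75)·(-2.75) + (1.75)·(3.25) + (1.75)·(-1.75) + (-4.25)·(1.25)) / 3 = -4.75/3 = -1.5833
  s[B,B] = ((-3)·(-3) + (1)·(1) + (3)·(3) + (-1)·(-1)) / 3 = 20/3 = 6.6667
  s[B,C] = ((-3)·(-2.75) + (1)·(3.25) + (3)·(-1.75) + (-1)·(1.25)) / 3 = 5/3 = 1.6667
  s[C,C] = ((-2.75)·(-2.75) + (3.25)·(3.25) + (-1.75)·(-1.75) + (1.25)·(1.25)) / 3 = 22.75/3 = 7.5833
  Sample standard deviations s_i = √(s[i,i]):
  s(A) = √(8.25) = 2.8723
  s(B) = √(6.6667) = 2.582
  s(C) = √(7.5833) = 2.7538

Step 3 — r_{ij} = s_{ij} / (s_i · s_j):
  r[A,A] = 1 (diagonal).
  r[A,B] = 3 / (2.8723 · 2.582) = 3 / 7.4162 = 0.4045
  r[A,C] = -1.5833 / (2.8723 · 2.7538) = -1.5833 / 7.9096 = -0.2002
  r[B,B] = 1 (diagonal).
  r[B,C] = 1.6667 / (2.582 · 2.7538) = 1.6667 / 7.1102 = 0.2344
  r[C,C] = 1 (diagonal).

R is symmetric with unit diagonal. Assembling:

R = [[1, 0.4045, -0.2002],
 [0.4045, 1, 0.2344],
 [-0.2002, 0.2344, 1]]


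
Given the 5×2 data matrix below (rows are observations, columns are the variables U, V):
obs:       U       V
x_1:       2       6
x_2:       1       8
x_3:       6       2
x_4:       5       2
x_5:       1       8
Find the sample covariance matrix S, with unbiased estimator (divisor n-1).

Step 1 — column means:
  mean(U) = (2 + 1 + 6 + 5 + 1) / 5 = 15/5 = 3
  mean(V) = (6 + 8 + 2 + 2 + 8) / 5 = 26/5 = 5.2

Step 2 — sample covariance S[i,j] = (1/(n-1)) · Σ_k (x_{k,i} - mean_i) · (x_{k,j} - mean_j), with n-1 = 4.
  S[U,U] = ((-1)·(-1) + (-2)·(-2) + (3)·(3) + (2)·(2) + (-2)·(-2)) / 4 = 22/4 = 5.5
  S[U,V] = ((-1)·(0.8) + (-2)·(2.8) + (3)·(-3.2) + (2)·(-3.2) + (-2)·(2.8)) / 4 = -28/4 = -7
  S[V,V] = ((0.8)·(0.8) + (2.8)·(2.8) + (-3.2)·(-3.2) + (-3.2)·(-3.2) + (2.8)·(2.8)) / 4 = 36.8/4 = 9.2

S is symmetric (S[j,i] = S[i,j]). Assembling:

S = [[5.5, -7],
 [-7, 9.2]]


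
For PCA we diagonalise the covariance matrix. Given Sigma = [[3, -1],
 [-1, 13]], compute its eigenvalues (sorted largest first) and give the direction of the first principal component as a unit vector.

Step 1 — characteristic polynomial of 2×2 Sigma:
  det(Sigma - λI) = λ² - trace · λ + det = 0.
  trace = 3 + 13 = 16, det = 3·13 - (-1)² = 38.
Step 2 — discriminant:
  Δ = trace² - 4·det = 256 - 152 = 104.
Step 3 — eigenvalues:
  λ = (trace ± √Δ)/2 = (16 ± 10.198)/2,
  λ_1 = 13.099,  λ_2 = 2.901.

Step 4 — unit eigenvector for λ_1: solve (Sigma - λ_1 I)v = 0. First row:
  (3 - 13.099)·v_x + (-1)·v_y = 0, i.e. (-10.099)·v_x + (-1)·v_y = 0,
  so v ∝ (b, λ_1 - a) = (-1, 10.099); multiply by -1 so the first entry is positive: u = (1, -10.099).
  ||u|| = √((1)² + (-10.099)²) = √(102.9902) ≈ 10.1484,
  v_1 = u/||u|| ≈ (0.0985, -0.9951) (||v_1|| = 1).

λ_1 = 13.099,  λ_2 = 2.901;  v_1 ≈ (0.0985, -0.9951)


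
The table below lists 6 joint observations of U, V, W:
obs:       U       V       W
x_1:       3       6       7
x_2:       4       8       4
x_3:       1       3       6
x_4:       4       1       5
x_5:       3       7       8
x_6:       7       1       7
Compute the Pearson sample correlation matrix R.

Step 1 — column means:
  mean(U) = (3 + 4 + 1 + 4 + 3 + 7) / 6 = 22/6 = 3.6667
  mean(V) = (6 + 8 + 3 + 1 + 7 + 1) / 6 = 26/6 = 4.3333
  mean(W) = (7 + 4 + 6 + 5 + 8 + 7) / 6 = 37/6 = 6.1667

Step 2 — sample variances and covariances s[i,j] = (1/(n-1)) · Σ_k (x_{k,i} - mean_i) · (x_{k,j} - mean_j), with n-1 = 5:
  s[U,U] = ((-0.6667)·(-0.6667) + (0.3333)·(0.3333) + (-2.6667)·(-2.6667) + (0.3333)·(0.3333) + (-0.6667)·(-0.6667) + (3.3333)·(3.3333)) / 5 = 19.3333/5 = 3.8667
  s[U,V] = ((-0.6667)·(1.6667) + (0.3333)·(3.6667) + (-2.6667)·(-1.3333) + (0.3333)·(-3.3333) + (-0.6667)·(2.6667) + (3.3333)·(-3.3333)) / 5 = -10.3333/5 = -2.0667
  s[U,W] = ((-0.6667)·(0.8333) + (0.3333)·(-2.1667) + (-2.6667)·(-0.1667) + (0.3333)·(-1.1667) + (-0.6667)·(1.8333) + (3.3333)·(0.8333)) / 5 = 0.3333/5 = 0.0667
  s[V,V] = ((1.6667)·(1.6667) + (3.6667)·(3.6667) + (-1.3333)·(-1.3333) + (-3.3333)·(-3.3333) + (2.6667)·(2.6667) + (-3.3333)·(-3.3333)) / 5 = 47.3333/5 = 9.4667
  s[V,W] = ((1.6667)·(0.8333) + (3.6667)·(-2.1667) + (-1.3333)·(-0.1667) + (-3.3333)·(-1.1667) + (2.6667)·(1.8333) + (-3.3333)·(0.8333)) / 5 = -0.3333/5 = -0.0667
  s[W,W] = ((0.8333)·(0.8333) + (-2.1667)·(-2.1667) + (-0.1667)·(-0.1667) + (-1.1667)·(-1.1667) + (1.8333)·(1.8333) + (0.8333)·(0.8333)) / 5 = 10.8333/5 = 2.1667
  Sample standard deviations s_i = √(s[i,i]):
  s(U) = √(3.8667) = 1.9664
  s(V) = √(9.4667) = 3.0768
  s(W) = √(2.1667) = 1.472

Step 3 — r_{ij} = s_{ij} / (s_i · s_j):
  r[U,U] = 1 (diagonal).
  r[U,V] = -2.0667 / (1.9664 · 3.0768) = -2.0667 / 6.0502 = -0.3416
  r[U,W] = 0.0667 / (1.9664 · 1.472) = 0.0667 / 2.8944 = 0.023
  r[V,V] = 1 (diagonal).
  r[V,W] = -0.0667 / (3.0768 · 1.472) = -0.0667 / 4.5289 = -0.0147
  r[W,W] = 1 (diagonal).

R is symmetric with unit diagonal. Assembling:

R = [[1, -0.3416, 0.023],
 [-0.3416, 1, -0.0147],
 [0.023, -0.0147, 1]]


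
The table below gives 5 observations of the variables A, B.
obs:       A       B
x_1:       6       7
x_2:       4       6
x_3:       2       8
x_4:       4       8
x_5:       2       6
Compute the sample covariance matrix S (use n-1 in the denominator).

Step 1 — column means:
  mean(A) = (6 + 4 + 2 + 4 + 2) / 5 = 18/5 = 3.6
  mean(B) = (7 + 6 + 8 + 8 + 6) / 5 = 35/5 = 7

Step 2 — sample covariance S[i,j] = (1/(n-1)) · Σ_k (x_{k,i} - mean_i) · (x_{k,j} - mean_j), with n-1 = 4.
  S[A,A] = ((2.4)·(2.4) + (0.4)·(0.4) + (-1.6)·(-1.6) + (0.4)·(0.4) + (-1.6)·(-1.6)) / 4 = 11.2/4 = 2.8
  S[A,B] = ((2.4)·(0) + (0.4)·(-1) + (-1.6)·(1) + (0.4)·(1) + (-1.6)·(-1)) / 4 = 0/4 = 0
  S[B,B] = ((0)·(0) + (-1)·(-1) + (1)·(1) + (1)·(1) + (-1)·(-1)) / 4 = 4/4 = 1

S is symmetric (S[j,i] = S[i,j]). Assembling:

S = [[2.8, 0],
 [0, 1]]


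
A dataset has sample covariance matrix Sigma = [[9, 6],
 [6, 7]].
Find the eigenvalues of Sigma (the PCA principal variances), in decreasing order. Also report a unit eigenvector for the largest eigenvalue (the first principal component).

Step 1 — characteristic polynomial of 2×2 Sigma:
  det(Sigma - λI) = λ² - trace · λ + det = 0.
  trace = 9 + 7 = 16, det = 9·7 - (6)² = 27.
Step 2 — discriminant:
  Δ = trace² - 4·det = 256 - 108 = 148.
Step 3 — eigenvalues:
  λ = (trace ± √Δ)/2 = (16 ± 12.1655)/2,
  λ_1 = 14.0828,  λ_2 = 1.9172.

Step 4 — unit eigenvector for λ_1: solve (Sigma - λ_1 I)v = 0. First row:
  (9 - 14.0828)·v_x + (6)·v_y = 0, i.e. (-5.0828)·v_x + (6)·v_y = 0,
  so v ∝ (b, λ_1 - a) = (6, 5.0828) = u.
  ||u|| = √((6)² + (5.0828)²) = √(61.8345) ≈ 7.8635,
  v_1 = u/||u|| ≈ (0.763, 0.6464) (||v_1|| = 1).

λ_1 = 14.0828,  λ_2 = 1.9172;  v_1 ≈ (0.763, 0.6464)


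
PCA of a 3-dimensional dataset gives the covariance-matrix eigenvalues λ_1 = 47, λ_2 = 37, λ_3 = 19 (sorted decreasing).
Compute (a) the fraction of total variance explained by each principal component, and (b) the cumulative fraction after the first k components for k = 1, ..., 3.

Step 1 — total variance = trace(Sigma) = Σ λ_i = 47 + 37 + 19 = 103.

Step 2 — fraction explained by component i = λ_i / Σ λ:
  PC1: 47/103 = 0.4563
  PC2: 37/103 = 0.3592
  PC3: 19/103 = 0.1845

Step 3 — cumulative fraction after k components = (λ_1 + ... + λ_k) / Σ λ:
  k = 1: 47/103 = 0.4563
  k = 2: (47 + 37)/103 = 84/103 = 0.8155
  k = 3: (47 + 37 + 19)/103 = 103/103 = 1

Summary (fraction, with percent):

explained: PC1 0.4563 (45.63%), PC2 0.3592 (35.92%), PC3 0.1845 (18.45%);  cumulative: 0.4563, 0.8155, 1


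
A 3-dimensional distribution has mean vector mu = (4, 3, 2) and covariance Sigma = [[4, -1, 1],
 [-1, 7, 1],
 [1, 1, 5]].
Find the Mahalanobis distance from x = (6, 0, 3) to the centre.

Step 1 — centre the observation: (x - mu) = (2, -3, 1).

Step 2 — invert Sigma (cofactor / det for 3×3, or solve directly):
  Sigma^{-1} = [[0.2787, 0.0492, -0.0656],
 [0.0492, 0.1557, -0.041],
 [-0.0656, -0.041, 0.2213]].

Step 3 — form the quadratic (x - mu)^T · Sigma^{-1} · (x - mu):
  Sigma^{-1} · (x - mu) = (0.3443, -0.4098, 0.2131).
  (x - mu)^T · [Sigma^{-1} · (x - mu)] = (2)·(0.3443) + (-3)·(-0.4098) + (1)·(0.2131) = 2.1311.

Step 4 — take square root: d = √(2.1311) ≈ 1.4598.

d(x, mu) = √(2.1311) ≈ 1.4598


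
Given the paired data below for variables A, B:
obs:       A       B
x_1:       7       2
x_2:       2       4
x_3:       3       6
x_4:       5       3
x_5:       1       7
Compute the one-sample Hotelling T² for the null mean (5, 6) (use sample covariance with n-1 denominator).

Step 1 — sample mean vector:
  mean(A) = (7 + 2 + 3 + 5 + 1) / 5 = 18/5 = 3.6
  mean(B) = (2 + 4 + 6 + 3 + 7) / 5 = 22/5 = 4.4
  x̄ = (3.6, 4.4),  deviation x̄ - mu_0 = (3.6, 4.4) - (5, 6) = (-1.4, -1.6).

Step 2 — sample covariance matrix, S[i,j] = (1/(n-1)) · Σ_k (x_{k,i} - mean_i) · (x_{k,j} - mean_j), divisor n-1 = 4:
  S[A,A] = ((3.4)·(3.4) + (-1.6)·(-1.6) + (-0.6)·(-0.6) + (1.4)·(1.4) + (-2.6)·(-2.6)) / 4 = 23.2/4 = 5.8
  S[A,B] = ((3.4)·(-2.4) + (-1.6)·(-0.4) + (-0.6)·(1.6) + (1.4)·(-1.4) + (-2.6)·(2.6)) / 4 = -17.2/4 = -4.3
  S[B,B] = ((-2.4)·(-2.4) + (-0.4)·(-0.4) + (1.6)·(1.6) + (-1.4)·(-1.4) + (2.6)·(2.6)) / 4 = 17.2/4 = 4.3
  S = [[5.8, -4.3],
 [-4.3, 4.3]].

Step 3 — invert S. det(S) = 5.8·4.3 - (-4.3)² = 6.45.
  S^{-1} = (1/det) · [[d, -b], [-b, a]] = [[0.6667, 0.6667],
 [0.6667, 0.8992]].

Step 4 — quadratic form (x̄ - mu_0)^T · S^{-1} · (x̄ - mu_0):
  S^{-1} · (x̄ - mu_0) = (-2, -2.3721),
  (x̄ - mu_0)^T · [...] = (-1.4)·(-2) + (-1.6)·(-2.3721) = 6.5953.

Step 5 — scale by n: T² = 5 · 6.5953 = 32.9767.

T² ≈ 32.9767


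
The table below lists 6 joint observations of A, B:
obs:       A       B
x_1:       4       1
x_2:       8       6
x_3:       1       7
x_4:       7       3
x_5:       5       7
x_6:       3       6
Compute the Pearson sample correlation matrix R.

Step 1 — column means:
  mean(A) = (4 + 8 + 1 + 7 + 5 + 3) / 6 = 28/6 = 4.6667
  mean(B) = (1 + 6 + 7 + 3 + 7 + 6) / 6 = 30/6 = 5

Step 2 — sample variances and covariances s[i,j] = (1/(n-1)) · Σ_k (x_{k,i} - mean_i) · (x_{k,j} - mean_j), with n-1 = 5:
  s[A,A] = ((-0.6667)·(-0.6667) + (3.3333)·(3.3333) + (-3.6667)·(-3.6667) + (2.3333)·(2.3333) + (0.3333)·(0.3333) + (-1.6667)·(-1.6667)) / 5 = 33.3333/5 = 6.6667
  s[A,B] = ((-0.6667)·(-4) + (3.3333)·(1) + (-3.6667)·(2) + (2.3333)·(-2) + (0.3333)·(2) + (-1.6667)·(1)) / 5 = -7/5 = -1.4
  s[B,B] = ((-4)·(-4) + (1)·(1) + (2)·(2) + (-2)·(-2) + (2)·(2) + (1)·(1)) / 5 = 30/5 = 6
  Sample standard deviations s_i = √(s[i,i]):
  s(A) = √(6.6667) = 2.582
  s(B) = √(6) = 2.4495

Step 3 — r_{ij} = s_{ij} / (s_i · s_j):
  r[A,A] = 1 (diagonal).
  r[A,B] = -1.4 / (2.582 · 2.4495) = -1.4 / 6.3246 = -0.2214
  r[B,B] = 1 (diagonal).

R is symmetric with unit diagonal. Assembling:

R = [[1, -0.2214],
 [-0.2214, 1]]


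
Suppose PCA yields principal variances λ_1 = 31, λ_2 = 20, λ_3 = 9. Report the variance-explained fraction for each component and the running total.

Step 1 — total variance = trace(Sigma) = Σ λ_i = 31 + 20 + 9 = 60.

Step 2 — fraction explained by component i = λ_i / Σ λ:
  PC1: 31/60 = 0.5167
  PC2: 20/60 = 0.3333
  PC3: 9/60 = 0.15

Step 3 — cumulative fraction after k components = (λ_1 + ... + λ_k) / Σ λ:
  k = 1: 31/60 = 0.5167
  k = 2: (31 + 20)/60 = 51/60 = 0.85
  k = 3: (31 + 20 + 9)/60 = 60/60 = 1

Summary (fraction, with percent):

explained: PC1 0.5167 (51.67%), PC2 0.3333 (33.33%), PC3 0.15 (15%);  cumulative: 0.5167, 0.85, 1


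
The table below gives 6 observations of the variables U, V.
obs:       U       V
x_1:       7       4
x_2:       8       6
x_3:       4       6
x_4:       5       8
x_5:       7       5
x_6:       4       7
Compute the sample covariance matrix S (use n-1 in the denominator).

Step 1 — column means:
  mean(U) = (7 + 8 + 4 + 5 + 7 + 4) / 6 = 35/6 = 5.8333
  mean(V) = (4 + 6 + 6 + 8 + 5 + 7) / 6 = 36/6 = 6

Step 2 — sample covariance S[i,j] = (1/(n-1)) · Σ_k (x_{k,i} - mean_i) · (x_{k,j} - mean_j), with n-1 = 5.
  S[U,U] = ((1.1667)·(1.1667) + (2.1667)·(2.1667) + (-1.8333)·(-1.8333) + (-0.8333)·(-0.8333) + (1.1667)·(1.1667) + (-1.8333)·(-1.8333)) / 5 = 14.8333/5 = 2.9667
  S[U,V] = ((1.1667)·(-2) + (2.1667)·(0) + (-1.8333)·(0) + (-0.8333)·(2) + (1.1667)·(-1) + (-1.8333)·(1)) / 5 = -7/5 = -1.4
  S[V,V] = ((-2)·(-2) + (0)·(0) + (0)·(0) + (2)·(2) + (-1)·(-1) + (1)·(1)) / 5 = 10/5 = 2

S is symmetric (S[j,i] = S[i,j]). Assembling:

S = [[2.9667, -1.4],
 [-1.4, 2]]


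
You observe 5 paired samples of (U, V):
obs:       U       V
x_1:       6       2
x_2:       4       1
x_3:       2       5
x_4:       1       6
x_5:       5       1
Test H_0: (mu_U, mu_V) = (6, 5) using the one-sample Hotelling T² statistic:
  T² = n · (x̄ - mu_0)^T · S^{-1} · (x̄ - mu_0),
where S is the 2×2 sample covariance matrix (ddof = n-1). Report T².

Step 1 — sample mean vector:
  mean(U) = (6 + 4 + 2 + 1 + 5) / 5 = 18/5 = 3.6
  mean(V) = (2 + 1 + 5 + 6 + 1) / 5 = 15/5 = 3
  x̄ = (3.6, 3),  deviation x̄ - mu_0 = (3.6, 3) - (6, 5) = (-2.4, -2).

Step 2 — sample covariance matrix, S[i,j] = (1/(n-1)) · Σ_k (x_{k,i} - mean_i) · (x_{k,j} - mean_j), divisor n-1 = 4:
  S[U,U] = ((2.4)·(2.4) + (0.4)·(0.4) + (-1.6)·(-1.6) + (-2.6)·(-2.6) + (1.4)·(1.4)) / 4 = 17.2/4 = 4.3
  S[U,V] = ((2.4)·(-1) + (0.4)·(-2) + (-1.6)·(2) + (-2.6)·(3) + (1.4)·(-2)) / 4 = -17/4 = -4.25
  S[V,V] = ((-1)·(-1) + (-2)·(-2) + (2)·(2) + (3)·(3) + (-2)·(-2)) / 4 = 22/4 = 5.5
  S = [[4.3, -4.25],
 [-4.25, 5.5]].

Step 3 — invert S. det(S) = 4.3·5.5 - (-4.25)² = 5.5875.
  S^{-1} = (1/det) · [[d, -b], [-b, a]] = [[0.9843, 0.7606],
 [0.7606, 0.7696]].

Step 4 — quadratic form (x̄ - mu_0)^T · S^{-1} · (x̄ - mu_0):
  S^{-1} · (x̄ - mu_0) = (-3.8837, -3.3647),
  (x̄ - mu_0)^T · [...] = (-2.4)·(-3.8837) + (-2)·(-3.3647) = 16.0501.

Step 5 — scale by n: T² = 5 · 16.0501 = 80.2506.

T² ≈ 80.2506


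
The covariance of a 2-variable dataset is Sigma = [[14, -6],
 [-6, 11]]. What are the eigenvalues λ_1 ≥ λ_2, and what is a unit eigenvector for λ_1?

Step 1 — characteristic polynomial of 2×2 Sigma:
  det(Sigma - λI) = λ² - trace · λ + det = 0.
  trace = 14 + 11 = 25, det = 14·11 - (-6)² = 118.
Step 2 — discriminant:
  Δ = trace² - 4·det = 625 - 472 = 153.
Step 3 — eigenvalues:
  λ = (trace ± √Δ)/2 = (25 ± 12.3693)/2,
  λ_1 = 18.6847,  λ_2 = 6.3153.

Step 4 — unit eigenvector for λ_1: solve (Sigma - λ_1 I)v = 0. First row:
  (14 - 18.6847)·v_x + (-6)·v_y = 0, i.e. (-4.6847)·v_x + (-6)·v_y = 0,
  so v ∝ (b, λ_1 - a) = (-6, 4.6847); multiply by -1 so the first entry is positive: u = (6, -4.6847).
  ||u|| = √((6)² + (-4.6847)²) = √(57.946) ≈ 7.6122,
  v_1 = u/||u|| ≈ (0.7882, -0.6154) (||v_1|| = 1).

λ_1 = 18.6847,  λ_2 = 6.3153;  v_1 ≈ (0.7882, -0.6154)


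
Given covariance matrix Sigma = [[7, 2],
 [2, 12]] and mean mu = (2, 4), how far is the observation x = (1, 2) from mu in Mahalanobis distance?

Step 1 — centre the observation: (x - mu) = (-1, -2).

Step 2 — invert Sigma. det(Sigma) = 7·12 - (2)² = 80.
  Sigma^{-1} = (1/det) · [[d, -b], [-b, a]] = [[0.15, -0.025],
 [-0.025, 0.0875]].

Step 3 — form the quadratic (x - mu)^T · Sigma^{-1} · (x - mu):
  Sigma^{-1} · (x - mu) = (-0.1, -0.15).
  (x - mu)^T · [Sigma^{-1} · (x - mu)] = (-1)·(-0.1) + (-2)·(-0.15) = 0.4.

Step 4 — take square root: d = √(0.4) ≈ 0.6325.

d(x, mu) = √(0.4) ≈ 0.6325


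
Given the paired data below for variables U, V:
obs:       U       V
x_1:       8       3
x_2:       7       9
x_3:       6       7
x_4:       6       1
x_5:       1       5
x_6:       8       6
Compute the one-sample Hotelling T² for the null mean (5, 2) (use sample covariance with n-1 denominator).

Step 1 — sample mean vector:
  mean(U) = (8 + 7 + 6 + 6 + 1 + 8) / 6 = 36/6 = 6
  mean(V) = (3 + 9 + 7 + 1 + 5 + 6) / 6 = 31/6 = 5.1667
  x̄ = (6, 5.1667),  deviation x̄ - mu_0 = (6, 5.1667) - (5, 2) = (1, 3.1667).

Step 2 — sample covariance matrix, S[i,j] = (1/(n-1)) · Σ_k (x_{k,i} - mean_i) · (x_{k,j} - mean_j), divisor n-1 = 5:
  S[U,U] = ((2)·(2) + (1)·(1) + (0)·(0) + (0)·(0) + (-5)·(-5) + (2)·(2)) / 5 = 34/5 = 6.8
  S[U,V] = ((2)·(-2.1667) + (1)·(3.8333) + (0)·(1.8333) + (0)·(-4.1667) + (-5)·(-0.1667) + (2)·(0.8333)) / 5 = 2/5 = 0.4
  S[V,V] = ((-2.1667)·(-2.1667) + (3.8333)·(3.8333) + (1.8333)·(1.8333) + (-4.1667)·(-4.1667) + (-0.1667)·(-0.1667) + (0.8333)·(0.8333)) / 5 = 40.8333/5 = 8.1667
  S = [[6.8, 0.4],
 [0.4, 8.1667]].

Step 3 — invert S. det(S) = 6.8·8.1667 - (0.4)² = 55.3733.
  S^{-1} = (1/det) · [[d, -b], [-b, a]] = [[0.1475, -0.0072],
 [-0.0072, 0.1228]].

Step 4 — quadratic form (x̄ - mu_0)^T · S^{-1} · (x̄ - mu_0):
  S^{-1} · (x̄ - mu_0) = (0.1246, 0.3817),
  (x̄ - mu_0)^T · [...] = (1)·(0.1246) + (3.1667)·(0.3817) = 1.3332.

Step 5 — scale by n: T² = 6 · 1.3332 = 7.999.

T² ≈ 7.999


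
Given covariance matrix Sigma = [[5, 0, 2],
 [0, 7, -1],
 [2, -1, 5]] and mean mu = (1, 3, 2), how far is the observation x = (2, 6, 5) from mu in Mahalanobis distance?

Step 1 — centre the observation: (x - mu) = (1, 3, 3).

Step 2 — invert Sigma (cofactor / det for 3×3, or solve directly):
  Sigma^{-1} = [[0.2394, -0.0141, -0.0986],
 [-0.0141, 0.1479, 0.0352],
 [-0.0986, 0.0352, 0.2465]].

Step 3 — form the quadratic (x - mu)^T · Sigma^{-1} · (x - mu):
  Sigma^{-1} · (x - mu) = (-0.0986, 0.5352, 0.7465).
  (x - mu)^T · [Sigma^{-1} · (x - mu)] = (1)·(-0.0986) + (3)·(0.5352) + (3)·(0.7465) = 3.7465.

Step 4 — take square root: d = √(3.7465) ≈ 1.9356.

d(x, mu) = √(3.7465) ≈ 1.9356


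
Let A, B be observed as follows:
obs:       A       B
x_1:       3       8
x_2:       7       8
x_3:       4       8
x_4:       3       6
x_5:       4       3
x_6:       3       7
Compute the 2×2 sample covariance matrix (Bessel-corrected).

Step 1 — column means:
  mean(A) = (3 + 7 + 4 + 3 + 4 + 3) / 6 = 24/6 = 4
  mean(B) = (8 + 8 + 8 + 6 + 3 + 7) / 6 = 40/6 = 6.6667

Step 2 — sample covariance S[i,j] = (1/(n-1)) · Σ_k (x_{k,i} - mean_i) · (x_{k,j} - mean_j), with n-1 = 5.
  S[A,A] = ((-1)·(-1) + (3)·(3) + (0)·(0) + (-1)·(-1) + (0)·(0) + (-1)·(-1)) / 5 = 12/5 = 2.4
  S[A,B] = ((-1)·(1.3333) + (3)·(1.3333) + (0)·(1.3333) + (-1)·(-0.6667) + (0)·(-3.6667) + (-1)·(0.3333)) / 5 = 3/5 = 0.6
  S[B,B] = ((1.3333)·(1.3333) + (1.3333)·(1.3333) + (1.3333)·(1.3333) + (-0.6667)·(-0.6667) + (-3.6667)·(-3.6667) + (0.3333)·(0.3333)) / 5 = 19.3333/5 = 3.8667

S is symmetric (S[j,i] = S[i,j]). Assembling:

S = [[2.4, 0.6],
 [0.6, 3.8667]]


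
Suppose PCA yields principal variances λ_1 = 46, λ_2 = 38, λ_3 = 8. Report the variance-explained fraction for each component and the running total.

Step 1 — total variance = trace(Sigma) = Σ λ_i = 46 + 38 + 8 = 92.

Step 2 — fraction explained by component i = λ_i / Σ λ:
  PC1: 46/92 = 0.5
  PC2: 38/92 = 0.413
  PC3: 8/92 = 0.087

Step 3 — cumulative fraction after k components = (λ_1 + ... + λ_k) / Σ λ:
  k = 1: 46/92 = 0.5
  k = 2: (46 + 38)/92 = 84/92 = 0.913
  k = 3: (46 + 38 + 8)/92 = 92/92 = 1

Summary (fraction, with percent):

explained: PC1 0.5 (50%), PC2 0.413 (41.3%), PC3 0.087 (8.7%);  cumulative: 0.5, 0.913, 1


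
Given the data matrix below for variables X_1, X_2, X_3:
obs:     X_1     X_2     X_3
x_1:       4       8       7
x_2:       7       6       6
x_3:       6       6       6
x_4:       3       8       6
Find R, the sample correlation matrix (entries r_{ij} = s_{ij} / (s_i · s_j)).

Step 1 — column means:
  mean(X_1) = (4 + 7 + 6 + 3) / 4 = 20/4 = 5
  mean(X_2) = (8 + 6 + 6 + 8) / 4 = 28/4 = 7
  mean(X_3) = (7 + 6 + 6 + 6) / 4 = 25/4 = 6.25

Step 2 — sample variances and covariances s[i,j] = (1/(n-1)) · Σ_k (x_{k,i} - mean_i) · (x_{k,j} - mean_j), with n-1 = 3:
  s[X_1,X_1] = ((-1)·(-1) + (2)·(2) + (1)·(1) + (-2)·(-2)) / 3 = 10/3 = 3.3333
  s[X_1,X_2] = ((-1)·(1) + (2)·(-1) + (1)·(-1) + (-2)·(1)) / 3 = -6/3 = -2
  s[X_1,X_3] = ((-1)·(0.75) + (2)·(-0.25) + (1)·(-0.25) + (-2)·(-0.25)) / 3 = -1/3 = -0.3333
  s[X_2,X_2] = ((1)·(1) + (-1)·(-1) + (-1)·(-1) + (1)·(1)) / 3 = 4/3 = 1.3333
  s[X_2,X_3] = ((1)·(0.75) + (-1)·(-0.25) + (-1)·(-0.25) + (1)·(-0.25)) / 3 = 1/3 = 0.3333
  s[X_3,X_3] = ((0.75)·(0.75) + (-0.25)·(-0.25) + (-0.25)·(-0.25) + (-0.25)·(-0.25)) / 3 = 0.75/3 = 0.25
  Sample standard deviations s_i = √(s[i,i]):
  s(X_1) = √(3.3333) = 1.8257
  s(X_2) = √(1.3333) = 1.1547
  s(X_3) = √(0.25) = 0.5

Step 3 — r_{ij} = s_{ij} / (s_i · s_j):
  r[X_1,X_1] = 1 (diagonal).
  r[X_1,X_2] = -2 / (1.8257 · 1.1547) = -2 / 2.1082 = -0.9487
  r[X_1,X_3] = -0.3333 / (1.8257 · 0.5) = -0.3333 / 0.9129 = -0.3651
  r[X_2,X_2] = 1 (diagonal).
  r[X_2,X_3] = 0.3333 / (1.1547 · 0.5) = 0.3333 / 0.5774 = 0.5774
  r[X_3,X_3] = 1 (diagonal).

R is symmetric with unit diagonal. Assembling:

R = [[1, -0.9487, -0.3651],
 [-0.9487, 1, 0.5774],
 [-0.3651, 0.5774, 1]]


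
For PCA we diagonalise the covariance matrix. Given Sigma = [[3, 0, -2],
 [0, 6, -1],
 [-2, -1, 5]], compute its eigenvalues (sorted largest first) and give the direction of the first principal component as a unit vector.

Step 1 — characteristic polynomial p(λ) = det(λI - Sigma) = λ³ - tr·λ² + c_1·λ - det, where tr = trace, c_1 = sum of the principal 2×2 minors, det = det(Sigma):
  tr = 3 + 6 + 5 = 14,
  c_1 = (3·6 - (0)²) + (3·5 - (-2)²) + (6·5 - (-1)²) = 18 + 11 + 29 = 58,
  det = 3·(6·5 - (-1)²) - (0)·((0)·5 - (-1)·(-2)) + (-2)·((0)·(-1) - 6·(-2)) = 3·(29) - (0)·(-2) + (-2)·(12) = 63.
  So p(λ) = λ³ - 14λ² + 58λ - 63.
Step 2 — look for an integer root (rational root theorem: any rational root is an integer divisor of 63). Testing λ = 7:
  p(7) = 343 - 686 + 406 - 63 = 0  ✓
  Dividing out (λ - 7): p(λ) = (λ - 7)(λ² - 7λ + 9).
Step 3 — remaining eigenvalues from the quadratic λ² - 7λ + 9 = 0:
  Δ = 7² - 4·9 = 49 - 36 = 13,  λ = (7 ± √13)/2 = (7 ± 3.6056)/2 ≈ 5.3028 or 1.6972.
  Sorted: λ_1 = 7,  λ_2 = 5.3028,  λ_3 = 1.6972  (check: sum = 14 = tr ✓).

Step 4 — unit eigenvector for λ_1 = 7: v spans the null space of (Sigma - λ_1 I), whose rows are
  r_1 = (-4, 0, -2),  r_2 = (0, -1, -1),  r_3 = (-2, -1, -2).
  v is orthogonal to every row, so take v ∝ r_1 × r_2 = ((0)·(-1) - (-2)·(-1), (-2)·(0) - (-4)·(-1), (-4)·(-1) - (0)·(0)) = (-2, -4, 4).
  Rescale (divide by 2; multiply by -1 so the first nonzero entry is positive): u = (1, 2, -2).
  ||u|| = √((1)² + (2)² + (-2)²) = √(9) = 3,  v_1 = u/||u|| ≈ (0.3333, 0.6667, -0.6667) (||v_1|| = 1).

λ_1 = 7,  λ_2 = 5.3028,  λ_3 = 1.6972;  v_1 ≈ (0.3333, 0.6667, -0.6667)


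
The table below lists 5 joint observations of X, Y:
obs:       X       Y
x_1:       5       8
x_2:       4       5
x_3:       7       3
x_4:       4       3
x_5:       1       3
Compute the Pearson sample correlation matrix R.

Step 1 — column means:
  mean(X) = (5 + 4 + 7 + 4 + 1) / 5 = 21/5 = 4.2
  mean(Y) = (8 + 5 + 3 + 3 + 3) / 5 = 22/5 = 4.4

Step 2 — sample variances and covariances s[i,j] = (1/(n-1)) · Σ_k (x_{k,i} - mean_i) · (x_{k,j} - mean_j), with n-1 = 4:
  s[X,X] = ((0.8)·(0.8) + (-0.2)·(-0.2) + (2.8)·(2.8) + (-0.2)·(-0.2) + (-3.2)·(-3.2)) / 4 = 18.8/4 = 4.7
  s[X,Y] = ((0.8)·(3.6) + (-0.2)·(0.6) + (2.8)·(-1.4) + (-0.2)·(-1.4) + (-3.2)·(-1.4)) / 4 = 3.6/4 = 0.9
  s[Y,Y] = ((3.6)·(3.6) + (0.6)·(0.6) + (-1.4)·(-1.4) + (-1.4)·(-1.4) + (-1.4)·(-1.4)) / 4 = 19.2/4 = 4.8
  Sample standard deviations s_i = √(s[i,i]):
  s(X) = √(4.7) = 2.1679
  s(Y) = √(4.8) = 2.1909

Step 3 — r_{ij} = s_{ij} / (s_i · s_j):
  r[X,X] = 1 (diagonal).
  r[X,Y] = 0.9 / (2.1679 · 2.1909) = 0.9 / 4.7497 = 0.1895
  r[Y,Y] = 1 (diagonal).

R is symmetric with unit diagonal. Assembling:

R = [[1, 0.1895],
 [0.1895, 1]]


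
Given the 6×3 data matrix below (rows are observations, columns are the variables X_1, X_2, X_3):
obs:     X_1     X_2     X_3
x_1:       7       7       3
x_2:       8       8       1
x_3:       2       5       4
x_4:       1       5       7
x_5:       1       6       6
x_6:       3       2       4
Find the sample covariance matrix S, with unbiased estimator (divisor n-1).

Step 1 — column means:
  mean(X_1) = (7 + 8 + 2 + 1 + 1 + 3) / 6 = 22/6 = 3.6667
  mean(X_2) = (7 + 8 + 5 + 5 + 6 + 2) / 6 = 33/6 = 5.5
  mean(X_3) = (3 + 1 + 4 + 7 + 6 + 4) / 6 = 25/6 = 4.1667

Step 2 — sample covariance S[i,j] = (1/(n-1)) · Σ_k (x_{k,i} - mean_i) · (x_{k,j} - mean_j), with n-1 = 5.
  S[X_1,X_1] = ((3.3333)·(3.3333) + (4.3333)·(4.3333) + (-1.6667)·(-1.6667) + (-2.6667)·(-2.6667) + (-2.6667)·(-2.6667) + (-0.6667)·(-0.6667)) / 5 = 47.3333/5 = 9.4667
  S[X_1,X_2] = ((3.3333)·(1.5) + (4.3333)·(2.5) + (-1.6667)·(-0.5) + (-2.6667)·(-0.5) + (-2.6667)·(0.5) + (-0.6667)·(-3.5)) / 5 = 19/5 = 3.8
  S[X_1,X_3] = ((3.3333)·(-1.1667) + (4.3333)·(-3.1667) + (-1.6667)·(-0.1667) + (-2.6667)·(2.8333) + (-2.6667)·(1.8333) + (-0.6667)·(-0.1667)) / 5 = -29.6667/5 = -5.9333
  S[X_2,X_2] = ((1.5)·(1.5) + (2.5)·(2.5) + (-0.5)·(-0.5) + (-0.5)·(-0.5) + (0.5)·(0.5) + (-3.5)·(-3.5)) / 5 = 21.5/5 = 4.3
  S[X_2,X_3] = ((1.5)·(-1.1667) + (2.5)·(-3.1667) + (-0.5)·(-0.1667) + (-0.5)·(2.8333) + (0.5)·(1.8333) + (-3.5)·(-0.1667)) / 5 = -9.5/5 = -1.9
  S[X_3,X_3] = ((-1.1667)·(-1.1667) + (-3.1667)·(-3.1667) + (-0.1667)·(-0.1667) + (2.8333)·(2.8333) + (1.8333)·(1.8333) + (-0.1667)·(-0.1667)) / 5 = 22.8333/5 = 4.5667

S is symmetric (S[j,i] = S[i,j]). Assembling:

S = [[9.4667, 3.8, -5.9333],
 [3.8, 4.3, -1.9],
 [-5.9333, -1.9, 4.5667]]


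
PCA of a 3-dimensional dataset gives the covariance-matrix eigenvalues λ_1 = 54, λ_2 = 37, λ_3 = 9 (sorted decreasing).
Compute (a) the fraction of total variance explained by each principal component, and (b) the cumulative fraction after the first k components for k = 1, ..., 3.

Step 1 — total variance = trace(Sigma) = Σ λ_i = 54 + 37 + 9 = 100.

Step 2 — fraction explained by component i = λ_i / Σ λ:
  PC1: 54/100 = 0.54
  PC2: 37/100 = 0.37
  PC3: 9/100 = 0.09

Step 3 — cumulative fraction after k components = (λ_1 + ... + λ_k) / Σ λ:
  k = 1: 54/100 = 0.54
  k = 2: (54 + 37)/100 = 91/100 = 0.91
  k = 3: (54 + 37 + 9)/100 = 100/100 = 1

Summary (fraction, with percent):

explained: PC1 0.54 (54%), PC2 0.37 (37%), PC3 0.09 (9%);  cumulative: 0.54, 0.91, 1


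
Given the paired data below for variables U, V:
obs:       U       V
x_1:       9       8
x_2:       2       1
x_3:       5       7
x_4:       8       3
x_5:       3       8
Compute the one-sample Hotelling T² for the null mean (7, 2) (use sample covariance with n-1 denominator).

Step 1 — sample mean vector:
  mean(U) = (9 + 2 + 5 + 8 + 3) / 5 = 27/5 = 5.4
  mean(V) = (8 + 1 + 7 + 3 + 8) / 5 = 27/5 = 5.4
  x̄ = (5.4, 5.4),  deviation x̄ - mu_0 = (5.4, 5.4) - (7, 2) = (-1.6, 3.4).

Step 2 — sample covariance matrix, S[i,j] = (1/(n-1)) · Σ_k (x_{k,i} - mean_i) · (x_{k,j} - mean_j), divisor n-1 = 4:
  S[U,U] = ((3.6)·(3.6) + (-3.4)·(-3.4) + (-0.4)·(-0.4) + (2.6)·(2.6) + (-2.4)·(-2.4)) / 4 = 37.2/4 = 9.3
  S[U,V] = ((3.6)·(2.6) + (-3.4)·(-4.4) + (-0.4)·(1.6) + (2.6)·(-2.4) + (-2.4)·(2.6)) / 4 = 11.2/4 = 2.8
  S[V,V] = ((2.6)·(2.6) + (-4.4)·(-4.4) + (1.6)·(1.6) + (-2.4)·(-2.4) + (2.6)·(2.6)) / 4 = 41.2/4 = 10.3
  S = [[9.3, 2.8],
 [2.8, 10.3]].

Step 3 — invert S. det(S) = 9.3·10.3 - (2.8)² = 87.95.
  S^{-1} = (1/det) · [[d, -b], [-b, a]] = [[0.1171, -0.0318],
 [-0.0318, 0.1057]].

Step 4 — quadratic form (x̄ - mu_0)^T · S^{-1} · (x̄ - mu_0):
  S^{-1} · (x̄ - mu_0) = (-0.2956, 0.4105),
  (x̄ - mu_0)^T · [...] = (-1.6)·(-0.2956) + (3.4)·(0.4105) = 1.8686.

Step 5 — scale by n: T² = 5 · 1.8686 = 9.3428.

T² ≈ 9.3428
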